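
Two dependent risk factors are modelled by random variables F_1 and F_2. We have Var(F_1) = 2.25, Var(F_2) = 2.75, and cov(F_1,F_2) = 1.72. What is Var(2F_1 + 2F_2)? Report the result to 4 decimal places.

33.7600

Var(2F_1 + 2F_2) = (2)²·Var(F_1) + (2)²·Var(F_2) + 2·(2)·(2)·cov(F_1,F_2)
= 4·2.25 + 4·2.75 + 8·1.72 = 33.76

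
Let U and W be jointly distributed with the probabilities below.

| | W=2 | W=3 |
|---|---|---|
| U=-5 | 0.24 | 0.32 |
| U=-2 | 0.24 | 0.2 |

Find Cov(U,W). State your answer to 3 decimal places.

E[U] = -3.68,  E[W] = 2.52
E[UW] = -9.36
Cov(U,W) = E[UW] − E[U]E[W] = -9.36 − (-3.68)(2.52) = -0.0864

-0.086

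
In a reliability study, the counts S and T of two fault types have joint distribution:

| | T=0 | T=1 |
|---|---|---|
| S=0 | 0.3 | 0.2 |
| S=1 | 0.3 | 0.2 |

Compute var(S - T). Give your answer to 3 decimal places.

E[S] = 0.5,  E[T] = 0.4,  E[ST] = 0.2
var(S) = 0.5 − (0.5)² = 0.25;  var(T) = 0.4 − (0.4)² = 0.24
Cov(S,T) = 0.2 − (0.5)(0.4) = 0
var(S - T) = (1)²·0.25 + (-1)²·0.24 + 2·(1)·(-1)·0 = 0.49

0.490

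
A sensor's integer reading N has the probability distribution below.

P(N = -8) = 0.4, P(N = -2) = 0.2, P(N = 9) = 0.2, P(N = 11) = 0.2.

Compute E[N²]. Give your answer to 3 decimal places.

66.800

E[N²] = (-8)²(0.4) + (-2)²(0.2) + (9)²(0.2) + (11)²(0.2) = 66.8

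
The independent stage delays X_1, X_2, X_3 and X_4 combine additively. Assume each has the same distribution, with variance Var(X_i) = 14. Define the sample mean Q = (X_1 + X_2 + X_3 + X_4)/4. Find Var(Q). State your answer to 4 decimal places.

By independence, Var(Q) = (0.25)²Var(X_1) + (0.25)²Var(X_2) + (0.25)²Var(X_3) + (0.25)²Var(X_4)
= (0.25)²·14 + (0.25)²·14 + (0.25)²·14 + (0.25)²·14 = 3.5

3.5000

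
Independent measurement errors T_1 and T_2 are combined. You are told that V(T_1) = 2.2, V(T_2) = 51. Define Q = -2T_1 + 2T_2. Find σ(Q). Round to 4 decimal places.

By independence, V(Q) = (-2)²V(T_1) + (2)²V(T_2)
= (-2)²·2.2 + (2)²·51 = 212.8
σ(Q) = √212.8 ≈ 14.5877

14.5877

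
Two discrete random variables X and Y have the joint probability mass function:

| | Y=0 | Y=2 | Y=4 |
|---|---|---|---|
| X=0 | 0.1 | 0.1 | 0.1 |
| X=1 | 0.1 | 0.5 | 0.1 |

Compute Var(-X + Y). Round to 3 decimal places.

1.810

E[X] = 0.7,  E[Y] = 2,  E[XY] = 1.4
Var(X) = 0.7 − (0.7)² = 0.21;  Var(Y) = 5.6 − (2)² = 1.6
Cov(X,Y) = 1.4 − (0.7)(2) = 0
Var(-X + Y) = (-1)²·0.21 + (1)²·1.6 + 2·(-1)·(1)·0 = 1.81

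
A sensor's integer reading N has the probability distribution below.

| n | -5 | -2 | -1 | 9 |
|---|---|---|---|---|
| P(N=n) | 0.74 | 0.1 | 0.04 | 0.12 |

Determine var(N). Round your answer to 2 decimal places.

E[N] = (-5)(0.74) + (-2)(0.1) + (-1)(0.04) + (9)(0.12) = -2.86
E[N²] = (-5)²(0.74) + (-2)²(0.1) + (-1)²(0.04) + (9)²(0.12) = 28.66
var(N) = E[N²] − (E[N])² = 28.66 − (-2.86)² = 20.4804

20.48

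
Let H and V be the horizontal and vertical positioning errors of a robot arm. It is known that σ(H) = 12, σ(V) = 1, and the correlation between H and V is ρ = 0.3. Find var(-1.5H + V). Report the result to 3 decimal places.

var(H) = (12)² = 144;  var(V) = (1)² = 1
cov(H,V) = ρ·σ(H)·σ(V) = 0.3·12·1 = 3.6
var(-1.5H + V) = (-1.5)²·var(H) + (1)²·var(V) + 2·(-1.5)·(1)·cov(H,V)
= 2.25·144 + 1·1 + -3·3.6 = 314.2

314.200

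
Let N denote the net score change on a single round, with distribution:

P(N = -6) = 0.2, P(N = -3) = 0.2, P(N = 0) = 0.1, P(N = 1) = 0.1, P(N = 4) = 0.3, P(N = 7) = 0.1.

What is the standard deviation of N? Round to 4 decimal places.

4.3313

E[N] = (-6)(0.2) + (-3)(0.2) + (0)(0.1) + (1)(0.1) + (4)(0.3) + (7)(0.1) = 0.2
E[N²] = (-6)²(0.2) + (-3)²(0.2) + (0)²(0.1) + (1)²(0.1) + (4)²(0.3) + (7)²(0.1) = 18.8
V(N) = E[N²] − (E[N])² = 18.8 − (0.2)² = 18.76
SD(N) = √18.76 ≈ 4.3313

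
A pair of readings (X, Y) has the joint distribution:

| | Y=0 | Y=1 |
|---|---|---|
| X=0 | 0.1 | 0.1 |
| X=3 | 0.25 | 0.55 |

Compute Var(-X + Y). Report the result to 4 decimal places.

E[X] = 2.4,  E[Y] = 0.65,  E[XY] = 1.65
Var(X) = 7.2 − (2.4)² = 1.44;  Var(Y) = 0.65 − (0.65)² = 0.2275
Cov(X,Y) = 1.65 − (2.4)(0.65) = 0.09
Var(-X + Y) = (-1)²·1.44 + (1)²·0.2275 + 2·(-1)·(1)·0.09 = 1.4875

1.4875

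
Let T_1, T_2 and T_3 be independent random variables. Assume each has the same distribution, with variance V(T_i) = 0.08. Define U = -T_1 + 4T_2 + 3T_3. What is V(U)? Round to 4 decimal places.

2.0800

By independence, V(U) = (-1)²V(T_1) + (4)²V(T_2) + (3)²V(T_3)
= (-1)²·0.08 + (4)²·0.08 + (3)²·0.08 = 2.08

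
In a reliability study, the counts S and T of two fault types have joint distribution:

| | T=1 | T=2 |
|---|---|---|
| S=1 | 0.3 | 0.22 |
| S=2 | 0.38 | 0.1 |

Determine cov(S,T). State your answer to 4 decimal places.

E[S] = 1.48,  E[T] = 1.32
E[ST] = 1.9
cov(S,T) = E[ST] − E[S]E[T] = 1.9 − (1.48)(1.32) = -0.0536

-0.0536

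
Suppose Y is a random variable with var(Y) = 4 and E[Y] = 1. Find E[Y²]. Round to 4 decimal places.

E[Y²] = var(Y) + (E[Y])² = 4 + (1)² = 5

5.0000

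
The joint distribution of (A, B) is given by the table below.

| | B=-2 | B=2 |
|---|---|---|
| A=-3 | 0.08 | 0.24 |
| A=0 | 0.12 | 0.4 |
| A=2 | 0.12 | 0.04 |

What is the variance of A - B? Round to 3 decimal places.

E[A] = -0.64,  E[B] = 0.72,  E[AB] = -1.28
Var(A) = 3.52 − (-0.64)² = 3.1104;  Var(B) = 4 − (0.72)² = 3.4816
Cov(A,B) = -1.28 − (-0.64)(0.72) = -0.8192
Var(A - B) = (1)²·3.1104 + (-1)²·3.4816 + 2·(1)·(-1)·-0.8192 = 8.2304

8.230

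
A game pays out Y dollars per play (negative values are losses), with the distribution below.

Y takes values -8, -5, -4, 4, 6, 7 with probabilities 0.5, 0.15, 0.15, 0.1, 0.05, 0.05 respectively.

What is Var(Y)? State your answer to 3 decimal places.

25.510

E[Y] = (-8)(0.5) + (-5)(0.15) + (-4)(0.15) + (4)(0.1) + (6)(0.05) + (7)(0.05) = -4.3
E[Y²] = (-8)²(0.5) + (-5)²(0.15) + (-4)²(0.15) + (4)²(0.1) + (6)²(0.05) + (7)²(0.05) = 44
Var(Y) = E[Y²] − (E[Y])² = 44 − (-4.3)² = 25.51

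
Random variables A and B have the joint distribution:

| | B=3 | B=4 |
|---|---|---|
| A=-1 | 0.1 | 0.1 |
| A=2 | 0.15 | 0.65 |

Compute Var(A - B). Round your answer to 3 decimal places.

E[A] = 1.4,  E[B] = 3.75,  E[AB] = 5.4
Var(A) = 3.4 − (1.4)² = 1.44;  Var(B) = 14.25 − (3.75)² = 0.1875
cov(A,B) = 5.4 − (1.4)(3.75) = 0.15
Var(A - B) = (1)²·1.44 + (-1)²·0.1875 + 2·(1)·(-1)·0.15 = 1.3275

1.328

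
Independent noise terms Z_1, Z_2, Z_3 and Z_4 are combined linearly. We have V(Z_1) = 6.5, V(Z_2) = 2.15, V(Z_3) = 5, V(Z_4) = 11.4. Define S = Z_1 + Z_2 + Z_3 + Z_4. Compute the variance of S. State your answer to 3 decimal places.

25.050

By independence, V(S) = (1)²V(Z_1) + (1)²V(Z_2) + (1)²V(Z_3) + (1)²V(Z_4)
= (1)²·6.5 + (1)²·2.15 + (1)²·5 + (1)²·11.4 = 25.05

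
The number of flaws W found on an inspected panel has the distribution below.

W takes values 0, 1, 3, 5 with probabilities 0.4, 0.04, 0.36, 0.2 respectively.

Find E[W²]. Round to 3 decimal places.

8.280

E[W²] = (0)²(0.4) + (1)²(0.04) + (3)²(0.36) + (5)²(0.2) = 8.28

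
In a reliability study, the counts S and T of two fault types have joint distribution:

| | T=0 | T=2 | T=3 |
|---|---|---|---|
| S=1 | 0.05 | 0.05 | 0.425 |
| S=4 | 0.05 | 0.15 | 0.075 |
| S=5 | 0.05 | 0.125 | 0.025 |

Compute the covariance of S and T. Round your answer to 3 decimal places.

-0.741

E[S] = 2.625,  E[T] = 2.225
E[ST] = 5.1
Cov(S,T) = E[ST] − E[S]E[T] = 5.1 − (2.625)(2.225) = -0.740625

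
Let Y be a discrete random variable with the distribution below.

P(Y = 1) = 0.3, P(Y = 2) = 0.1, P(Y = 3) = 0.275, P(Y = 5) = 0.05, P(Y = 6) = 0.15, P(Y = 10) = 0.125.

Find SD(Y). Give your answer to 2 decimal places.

E[Y] = (1)(0.3) + (2)(0.1) + (3)(0.275) + (5)(0.05) + (6)(0.15) + (10)(0.125) = 3.725
E[Y²] = (1)²(0.3) + (2)²(0.1) + (3)²(0.275) + (5)²(0.05) + (6)²(0.15) + (10)²(0.125) = 22.325
var(Y) = E[Y²] − (E[Y])² = 22.325 − (3.725)² = 8.449375
SD(Y) = √8.449375 ≈ 2.91

2.91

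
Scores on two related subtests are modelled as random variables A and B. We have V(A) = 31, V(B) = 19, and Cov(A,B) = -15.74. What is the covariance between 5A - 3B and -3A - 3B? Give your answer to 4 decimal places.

-199.5600

Cov(5A - 3B, -3A - 3B) = (5)(-3)V(A) + (-3)(-3)V(B) + [(5)(-3) + (-3)(-3)]Cov(A,B)
= -15·31 + 9·19 + -6·-15.74 = -199.56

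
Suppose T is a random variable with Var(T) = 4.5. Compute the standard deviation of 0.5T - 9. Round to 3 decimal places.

1.061

Var(0.5T - 9) = (0.5)²·4.5 = 1.125
SD(0.5T - 9) = √1.125 ≈ 1.061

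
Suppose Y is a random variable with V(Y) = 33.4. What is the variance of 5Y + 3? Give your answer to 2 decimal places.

835.00

V(5Y + 3) = (5)²·V(Y) = 25·33.4 = 835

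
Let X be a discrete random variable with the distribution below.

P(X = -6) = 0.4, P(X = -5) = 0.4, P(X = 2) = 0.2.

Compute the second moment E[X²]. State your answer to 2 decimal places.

E[X²] = (-6)²(0.4) + (-5)²(0.4) + (2)²(0.2) = 25.2

25.20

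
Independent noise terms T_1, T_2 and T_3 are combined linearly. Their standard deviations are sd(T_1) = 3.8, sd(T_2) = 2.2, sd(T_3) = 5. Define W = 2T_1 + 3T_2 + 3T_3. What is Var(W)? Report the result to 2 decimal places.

326.32

Var(T_1) = 14.44, Var(T_2) = 4.84, Var(T_3) = 25
By independence, Var(W) = (2)²Var(T_1) + (3)²Var(T_2) + (3)²Var(T_3)
= (2)²·14.44 + (3)²·4.84 + (3)²·25 = 326.32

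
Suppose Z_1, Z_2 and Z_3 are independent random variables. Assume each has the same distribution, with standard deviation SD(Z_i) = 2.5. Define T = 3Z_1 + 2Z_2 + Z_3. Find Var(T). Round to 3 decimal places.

Var(Z_i) = (2.5)² = 6.25
By independence, Var(T) = (3)²Var(Z_1) + (2)²Var(Z_2) + (1)²Var(Z_3)
= (3)²·6.25 + (2)²·6.25 + (1)²·6.25 = 87.5

87.500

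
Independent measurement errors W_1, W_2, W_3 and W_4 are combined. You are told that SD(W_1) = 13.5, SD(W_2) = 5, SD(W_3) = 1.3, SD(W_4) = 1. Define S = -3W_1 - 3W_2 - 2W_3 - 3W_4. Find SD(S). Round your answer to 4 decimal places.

var(W_1) = 182.25, var(W_2) = 25, var(W_3) = 1.69, var(W_4) = 1
By independence, var(S) = (-3)²var(W_1) + (-3)²var(W_2) + (-2)²var(W_3) + (-3)²var(W_4)
= (-3)²·182.25 + (-3)²·25 + (-2)²·1.69 + (-3)²·1 = 1881.01
SD(S) = √1881.01 ≈ 43.3706

43.3706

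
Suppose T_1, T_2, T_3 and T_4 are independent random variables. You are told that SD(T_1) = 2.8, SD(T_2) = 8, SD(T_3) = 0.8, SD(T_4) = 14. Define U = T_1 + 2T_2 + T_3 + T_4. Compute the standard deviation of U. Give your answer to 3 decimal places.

21.459

V(T_1) = 7.84, V(T_2) = 64, V(T_3) = 0.64, V(T_4) = 196
By independence, V(U) = (1)²V(T_1) + (2)²V(T_2) + (1)²V(T_3) + (1)²V(T_4)
= (1)²·7.84 + (2)²·64 + (1)²·0.64 + (1)²·196 = 460.48
SD(U) = √460.48 ≈ 21.459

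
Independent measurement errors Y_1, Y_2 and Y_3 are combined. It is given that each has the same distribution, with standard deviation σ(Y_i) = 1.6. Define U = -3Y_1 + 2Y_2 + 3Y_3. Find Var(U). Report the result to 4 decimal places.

Var(Y_i) = (1.6)² = 2.56
By independence, Var(U) = (-3)²Var(Y_1) + (2)²Var(Y_2) + (3)²Var(Y_3)
= (-3)²·2.56 + (2)²·2.56 + (3)²·2.56 = 56.32

56.3200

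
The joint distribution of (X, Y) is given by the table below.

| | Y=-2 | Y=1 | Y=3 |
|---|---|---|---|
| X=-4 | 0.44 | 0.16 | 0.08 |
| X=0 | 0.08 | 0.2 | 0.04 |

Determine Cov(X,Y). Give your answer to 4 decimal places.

1.0496

E[X] = -2.72,  E[Y] = -0.32
E[XY] = 1.92
Cov(X,Y) = E[XY] − E[X]E[Y] = 1.92 − (-2.72)(-0.32) = 1.0496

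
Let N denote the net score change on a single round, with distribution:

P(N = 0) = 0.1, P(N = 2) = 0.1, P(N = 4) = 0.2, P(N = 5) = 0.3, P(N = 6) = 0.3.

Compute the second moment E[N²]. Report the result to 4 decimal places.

21.9000

E[N²] = (0)²(0.1) + (2)²(0.1) + (4)²(0.2) + (5)²(0.3) + (6)²(0.3) = 21.9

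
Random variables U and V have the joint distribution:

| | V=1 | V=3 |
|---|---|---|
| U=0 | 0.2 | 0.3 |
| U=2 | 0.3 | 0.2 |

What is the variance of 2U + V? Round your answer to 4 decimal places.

4.2000

E[U] = 1,  E[V] = 2,  E[UV] = 1.8
Var(U) = 2 − (1)² = 1;  Var(V) = 5 − (2)² = 1
cov(U,V) = 1.8 − (1)(2) = -0.2
Var(2U + V) = (2)²·1 + (1)²·1 + 2·(2)·(1)·-0.2 = 4.2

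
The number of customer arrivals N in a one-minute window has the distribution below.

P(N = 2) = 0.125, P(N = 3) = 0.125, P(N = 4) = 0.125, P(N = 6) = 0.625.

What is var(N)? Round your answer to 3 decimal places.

2.359

E[N] = (2)(0.125) + (3)(0.125) + (4)(0.125) + (6)(0.625) = 4.875
E[N²] = (2)²(0.125) + (3)²(0.125) + (4)²(0.125) + (6)²(0.625) = 26.125
var(N) = E[N²] − (E[N])² = 26.125 − (4.875)² = 2.359375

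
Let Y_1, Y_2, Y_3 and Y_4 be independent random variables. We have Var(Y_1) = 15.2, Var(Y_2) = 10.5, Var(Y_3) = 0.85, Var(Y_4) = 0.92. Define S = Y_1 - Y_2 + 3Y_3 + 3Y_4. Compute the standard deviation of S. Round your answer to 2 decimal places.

By independence, Var(S) = (1)²Var(Y_1) + (-1)²Var(Y_2) + (3)²Var(Y_3) + (3)²Var(Y_4)
= (1)²·15.2 + (-1)²·10.5 + (3)²·0.85 + (3)²·0.92 = 41.63
sd(S) = √41.63 ≈ 6.45

6.45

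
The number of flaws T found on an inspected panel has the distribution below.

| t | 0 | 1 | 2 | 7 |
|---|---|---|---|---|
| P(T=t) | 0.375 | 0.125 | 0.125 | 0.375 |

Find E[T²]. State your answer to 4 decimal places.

19.0000

E[T²] = (0)²(0.375) + (1)²(0.125) + (2)²(0.125) + (7)²(0.375) = 19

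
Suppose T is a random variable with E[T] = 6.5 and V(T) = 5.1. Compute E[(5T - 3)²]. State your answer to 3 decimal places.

997.750

E[5T - 3] = 5·6.5 − 3 = 29.5
V(5T - 3) = (5)²·5.1 = 127.5
E[(5T - 3)²] = V((5T - 3)) + (E[(5T - 3)])² = 127.5 + (29.5)² = 997.75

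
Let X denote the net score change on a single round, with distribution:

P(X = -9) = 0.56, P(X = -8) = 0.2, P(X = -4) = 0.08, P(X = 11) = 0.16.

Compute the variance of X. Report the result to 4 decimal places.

E[X] = (-9)(0.56) + (-8)(0.2) + (-4)(0.08) + (11)(0.16) = -5.2
E[X²] = (-9)²(0.56) + (-8)²(0.2) + (-4)²(0.08) + (11)²(0.16) = 78.8
Var(X) = E[X²] − (E[X])² = 78.8 − (-5.2)² = 51.76

51.7600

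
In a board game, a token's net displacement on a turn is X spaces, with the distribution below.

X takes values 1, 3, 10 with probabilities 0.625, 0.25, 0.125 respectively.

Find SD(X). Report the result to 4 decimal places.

E[X] = (1)(0.625) + (3)(0.25) + (10)(0.125) = 2.625
E[X²] = (1)²(0.625) + (3)²(0.25) + (10)²(0.125) = 15.375
Var(X) = E[X²] − (E[X])² = 15.375 − (2.625)² = 8.484375
SD(X) = √8.484375 ≈ 2.9128

2.9128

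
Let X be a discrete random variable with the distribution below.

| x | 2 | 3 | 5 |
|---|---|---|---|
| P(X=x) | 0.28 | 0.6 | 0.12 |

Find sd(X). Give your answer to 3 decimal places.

E[X] = (2)(0.28) + (3)(0.6) + (5)(0.12) = 2.96
E[X²] = (2)²(0.28) + (3)²(0.6) + (5)²(0.12) = 9.52
Var(X) = E[X²] − (E[X])² = 9.52 − (2.96)² = 0.7584
sd(X) = √0.7584 ≈ 0.871

0.871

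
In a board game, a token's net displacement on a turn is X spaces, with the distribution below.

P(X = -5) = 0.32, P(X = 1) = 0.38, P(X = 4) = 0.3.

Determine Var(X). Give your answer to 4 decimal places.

E[X] = (-5)(0.32) + (1)(0.38) + (4)(0.3) = -0.02
E[X²] = (-5)²(0.32) + (1)²(0.38) + (4)²(0.3) = 13.18
Var(X) = E[X²] − (E[X])² = 13.18 − (-0.02)² = 13.1796

13.1796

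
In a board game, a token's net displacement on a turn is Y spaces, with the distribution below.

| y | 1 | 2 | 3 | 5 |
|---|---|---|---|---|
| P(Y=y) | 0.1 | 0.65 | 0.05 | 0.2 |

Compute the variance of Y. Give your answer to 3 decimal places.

1.648

E[Y] = (1)(0.1) + (2)(0.65) + (3)(0.05) + (5)(0.2) = 2.55
E[Y²] = (1)²(0.1) + (2)²(0.65) + (3)²(0.05) + (5)²(0.2) = 8.15
Var(Y) = E[Y²] − (E[Y])² = 8.15 − (2.55)² = 1.6475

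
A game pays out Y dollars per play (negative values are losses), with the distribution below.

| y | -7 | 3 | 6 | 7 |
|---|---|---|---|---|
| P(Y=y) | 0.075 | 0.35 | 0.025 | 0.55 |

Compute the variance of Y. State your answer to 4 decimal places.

14.1994

E[Y] = (-7)(0.075) + (3)(0.35) + (6)(0.025) + (7)(0.55) = 4.525
E[Y²] = (-7)²(0.075) + (3)²(0.35) + (6)²(0.025) + (7)²(0.55) = 34.675
Var(Y) = E[Y²] − (E[Y])² = 34.675 − (4.525)² = 14.199375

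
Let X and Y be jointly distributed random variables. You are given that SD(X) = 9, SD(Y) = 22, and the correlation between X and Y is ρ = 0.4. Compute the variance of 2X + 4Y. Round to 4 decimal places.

var(X) = (9)² = 81;  var(Y) = (22)² = 484
Cov(X,Y) = ρ·SD(X)·SD(Y) = 0.4·9·22 = 79.2
var(2X + 4Y) = (2)²·var(X) + (4)²·var(Y) + 2·(2)·(4)·Cov(X,Y)
= 4·81 + 16·484 + 16·79.2 = 9335.2

9335.2000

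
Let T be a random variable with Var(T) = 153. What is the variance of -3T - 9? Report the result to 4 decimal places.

1377.0000

Var(-3T - 9) = (-3)²·Var(T) = 9·153 = 1377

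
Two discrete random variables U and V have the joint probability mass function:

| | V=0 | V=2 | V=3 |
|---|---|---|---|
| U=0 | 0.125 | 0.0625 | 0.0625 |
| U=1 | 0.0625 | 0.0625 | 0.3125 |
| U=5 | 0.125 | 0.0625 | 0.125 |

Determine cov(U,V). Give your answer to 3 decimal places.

-0.188

E[U] = 2,  E[V] = 1.875
E[UV] = 3.5625
cov(U,V) = E[UV] − E[U]E[V] = 3.5625 − (2)(1.875) = -0.1875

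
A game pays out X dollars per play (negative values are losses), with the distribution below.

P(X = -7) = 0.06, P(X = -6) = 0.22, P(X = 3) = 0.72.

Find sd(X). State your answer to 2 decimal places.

E[X] = (-7)(0.06) + (-6)(0.22) + (3)(0.72) = 0.42
E[X²] = (-7)²(0.06) + (-6)²(0.22) + (3)²(0.72) = 17.34
Var(X) = E[X²] − (E[X])² = 17.34 − (0.42)² = 17.1636
sd(X) = √17.1636 ≈ 4.14

4.14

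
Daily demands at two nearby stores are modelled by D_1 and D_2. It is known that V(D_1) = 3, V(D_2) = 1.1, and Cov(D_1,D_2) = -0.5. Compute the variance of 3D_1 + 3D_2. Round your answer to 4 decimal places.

V(3D_1 + 3D_2) = (3)²·V(D_1) + (3)²·V(D_2) + 2·(3)·(3)·Cov(D_1,D_2)
= 9·3 + 9·1.1 + 18·-0.5 = 27.9

27.9000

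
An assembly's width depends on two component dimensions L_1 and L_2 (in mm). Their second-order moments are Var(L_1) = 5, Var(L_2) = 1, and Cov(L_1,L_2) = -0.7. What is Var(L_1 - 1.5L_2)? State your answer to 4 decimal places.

Var(L_1 - 1.5L_2) = (1)²·Var(L_1) + (-1.5)²·Var(L_2) + 2·(1)·(-1.5)·Cov(L_1,L_2)
= 1·5 + 2.25·1 + -3·-0.7 = 9.35

9.3500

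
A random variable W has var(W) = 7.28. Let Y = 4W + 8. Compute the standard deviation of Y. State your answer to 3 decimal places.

var(4W + 8) = (4)²·7.28 = 116.48
sd(Y) = √116.48 ≈ 10.793

10.793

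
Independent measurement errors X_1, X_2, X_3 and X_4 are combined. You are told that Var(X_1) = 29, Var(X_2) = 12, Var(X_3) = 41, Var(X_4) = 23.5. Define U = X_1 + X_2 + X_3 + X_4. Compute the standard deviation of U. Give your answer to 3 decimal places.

By independence, Var(U) = (1)²Var(X_1) + (1)²Var(X_2) + (1)²Var(X_3) + (1)²Var(X_4)
= (1)²·29 + (1)²·12 + (1)²·41 + (1)²·23.5 = 105.5
SD(U) = √105.5 ≈ 10.271

10.271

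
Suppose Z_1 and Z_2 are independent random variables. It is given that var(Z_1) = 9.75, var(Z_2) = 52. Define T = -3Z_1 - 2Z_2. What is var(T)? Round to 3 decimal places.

By independence, var(T) = (-3)²var(Z_1) + (-2)²var(Z_2)
= (-3)²·9.75 + (-2)²·52 = 295.75

295.750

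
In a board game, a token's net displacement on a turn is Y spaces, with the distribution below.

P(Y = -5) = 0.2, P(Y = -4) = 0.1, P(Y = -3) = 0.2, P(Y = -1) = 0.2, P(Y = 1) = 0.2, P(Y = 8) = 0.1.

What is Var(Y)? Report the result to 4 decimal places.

13.7600

E[Y] = (-5)(0.2) + (-4)(0.1) + (-3)(0.2) + (-1)(0.2) + (1)(0.2) + (8)(0.1) = -1.2
E[Y²] = (-5)²(0.2) + (-4)²(0.1) + (-3)²(0.2) + (-1)²(0.2) + (1)²(0.2) + (8)²(0.1) = 15.2
Var(Y) = E[Y²] − (E[Y])² = 15.2 − (-1.2)² = 13.76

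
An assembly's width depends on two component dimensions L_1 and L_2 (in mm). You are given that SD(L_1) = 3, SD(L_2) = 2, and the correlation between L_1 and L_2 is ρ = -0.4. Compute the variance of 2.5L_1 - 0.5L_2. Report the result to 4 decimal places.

63.2500

Var(L_1) = (3)² = 9;  Var(L_2) = (2)² = 4
Cov(L_1,L_2) = ρ·SD(L_1)·SD(L_2) = -0.4·3·2 = -2.4
Var(2.5L_1 - 0.5L_2) = (2.5)²·Var(L_1) + (-0.5)²·Var(L_2) + 2·(2.5)·(-0.5)·Cov(L_1,L_2)
= 6.25·9 + 0.25·4 + -2.5·-2.4 = 63.25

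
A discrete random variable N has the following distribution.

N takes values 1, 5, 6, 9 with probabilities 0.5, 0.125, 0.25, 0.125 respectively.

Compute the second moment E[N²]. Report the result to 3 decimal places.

22.750

E[N²] = (1)²(0.5) + (5)²(0.125) + (6)²(0.25) + (9)²(0.125) = 22.75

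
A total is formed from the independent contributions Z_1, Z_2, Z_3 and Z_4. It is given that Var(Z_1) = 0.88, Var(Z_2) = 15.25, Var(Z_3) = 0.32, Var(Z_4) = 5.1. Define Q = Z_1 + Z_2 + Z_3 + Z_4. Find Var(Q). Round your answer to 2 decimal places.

21.55

By independence, Var(Q) = (1)²Var(Z_1) + (1)²Var(Z_2) + (1)²Var(Z_3) + (1)²Var(Z_4)
= (1)²·0.88 + (1)²·15.25 + (1)²·0.32 + (1)²·5.1 = 21.55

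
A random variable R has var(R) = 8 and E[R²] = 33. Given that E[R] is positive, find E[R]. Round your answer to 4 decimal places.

5.0000

(E[R])² = E[R²] − var(R) = 33 − 8 = 25
E[R] = √25 = 5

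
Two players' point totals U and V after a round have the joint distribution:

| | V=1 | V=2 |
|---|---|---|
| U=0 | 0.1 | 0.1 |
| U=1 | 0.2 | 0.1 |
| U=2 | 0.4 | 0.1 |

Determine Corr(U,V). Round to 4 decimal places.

-0.2515

E[U] = 1.3,  E[V] = 1.3
E[UV] = 1.6
cov(U,V) = E[UV] − E[U]E[V] = 1.6 − (1.3)(1.3) = -0.09
Var(U) = 0.61,  Var(V) = 0.21
ρ = -0.09 / √(0.61·0.21) ≈ -0.2515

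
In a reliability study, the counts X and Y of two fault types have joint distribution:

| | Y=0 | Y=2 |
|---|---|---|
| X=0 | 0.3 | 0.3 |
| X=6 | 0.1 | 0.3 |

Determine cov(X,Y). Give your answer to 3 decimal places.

0.720

E[X] = 2.4,  E[Y] = 1.2
E[XY] = 3.6
cov(X,Y) = E[XY] − E[X]E[Y] = 3.6 − (2.4)(1.2) = 0.72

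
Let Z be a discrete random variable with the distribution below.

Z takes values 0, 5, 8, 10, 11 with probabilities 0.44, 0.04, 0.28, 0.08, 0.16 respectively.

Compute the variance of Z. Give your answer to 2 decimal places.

E[Z] = (0)(0.44) + (5)(0.04) + (8)(0.28) + (10)(0.08) + (11)(0.16) = 5
E[Z²] = (0)²(0.44) + (5)²(0.04) + (8)²(0.28) + (10)²(0.08) + (11)²(0.16) = 46.28
Var(Z) = E[Z²] − (E[Z])² = 46.28 − (5)² = 21.28

21.28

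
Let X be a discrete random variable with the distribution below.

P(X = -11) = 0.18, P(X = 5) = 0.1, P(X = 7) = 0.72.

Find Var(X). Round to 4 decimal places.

E[X] = (-11)(0.18) + (5)(0.1) + (7)(0.72) = 3.56
E[X²] = (-11)²(0.18) + (5)²(0.1) + (7)²(0.72) = 59.56
Var(X) = E[X²] − (E[X])² = 59.56 − (3.56)² = 46.8864

46.8864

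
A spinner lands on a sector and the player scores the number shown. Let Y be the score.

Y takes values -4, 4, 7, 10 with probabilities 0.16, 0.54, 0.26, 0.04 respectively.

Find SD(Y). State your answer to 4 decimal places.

3.7353

E[Y] = (-4)(0.16) + (4)(0.54) + (7)(0.26) + (10)(0.04) = 3.74
E[Y²] = (-4)²(0.16) + (4)²(0.54) + (7)²(0.26) + (10)²(0.04) = 27.94
Var(Y) = E[Y²] − (E[Y])² = 27.94 − (3.74)² = 13.9524
SD(Y) = √13.9524 ≈ 3.7353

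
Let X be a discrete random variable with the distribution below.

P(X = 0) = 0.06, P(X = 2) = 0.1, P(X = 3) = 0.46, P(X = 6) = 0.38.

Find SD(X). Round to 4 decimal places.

E[X] = (0)(0.06) + (2)(0.1) + (3)(0.46) + (6)(0.38) = 3.86
E[X²] = (0)²(0.06) + (2)²(0.1) + (3)²(0.46) + (6)²(0.38) = 18.22
V(X) = E[X²] − (E[X])² = 18.22 − (3.86)² = 3.3204
SD(X) = √3.3204 ≈ 1.8222

1.8222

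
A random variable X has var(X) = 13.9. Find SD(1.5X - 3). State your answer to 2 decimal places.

5.59

var(1.5X - 3) = (1.5)²·13.9 = 31.275
SD(1.5X - 3) = √31.275 ≈ 5.59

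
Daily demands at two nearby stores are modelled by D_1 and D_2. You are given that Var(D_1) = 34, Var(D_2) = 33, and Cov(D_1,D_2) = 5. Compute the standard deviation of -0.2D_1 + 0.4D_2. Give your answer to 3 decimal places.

2.417

Var(-0.2D_1 + 0.4D_2) = (-0.2)²·Var(D_1) + (0.4)²·Var(D_2) + 2·(-0.2)·(0.4)·Cov(D_1,D_2)
= 0.04·34 + 0.16·33 + -0.16·5 = 5.84
SD(-0.2D_1 + 0.4D_2) = √5.84 ≈ 2.417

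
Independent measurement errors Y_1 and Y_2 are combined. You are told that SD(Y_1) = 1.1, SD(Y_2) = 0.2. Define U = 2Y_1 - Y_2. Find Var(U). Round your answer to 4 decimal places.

Var(Y_1) = 1.21, Var(Y_2) = 0.04
By independence, Var(U) = (2)²Var(Y_1) + (-1)²Var(Y_2)
= (2)²·1.21 + (-1)²·0.04 = 4.88

4.8800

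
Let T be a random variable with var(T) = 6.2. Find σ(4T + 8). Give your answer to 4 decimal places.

var(4T + 8) = (4)²·6.2 = 99.2
σ(4T + 8) = √99.2 ≈ 9.9599

9.9599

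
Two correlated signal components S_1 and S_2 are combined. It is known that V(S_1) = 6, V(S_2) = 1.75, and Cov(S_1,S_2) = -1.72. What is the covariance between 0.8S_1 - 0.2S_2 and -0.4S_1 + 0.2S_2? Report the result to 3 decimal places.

Cov(0.8S_1 - 0.2S_2, -0.4S_1 + 0.2S_2) = (0.8)(-0.4)V(S_1) + (-0.2)(0.2)V(S_2) + [(0.8)(0.2) + (-0.2)(-0.4)]Cov(S_1,S_2)
= -0.32·6 + -0.04·1.75 + 0.24·-1.72 = -2.4028

-2.403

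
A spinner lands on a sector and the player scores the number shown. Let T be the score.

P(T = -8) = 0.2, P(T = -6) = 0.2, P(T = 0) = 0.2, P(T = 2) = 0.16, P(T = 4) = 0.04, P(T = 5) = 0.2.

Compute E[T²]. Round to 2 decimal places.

E[T²] = (-8)²(0.2) + (-6)²(0.2) + (0)²(0.2) + (2)²(0.16) + (4)²(0.04) + (5)²(0.2) = 26.28

26.28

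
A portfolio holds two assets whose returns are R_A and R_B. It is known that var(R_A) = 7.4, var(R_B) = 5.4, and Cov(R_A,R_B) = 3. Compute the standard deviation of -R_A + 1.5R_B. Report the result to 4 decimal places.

var(-R_A + 1.5R_B) = (-1)²·var(R_A) + (1.5)²·var(R_B) + 2·(-1)·(1.5)·Cov(R_A,R_B)
= 1·7.4 + 2.25·5.4 + -3·3 = 10.55
sd(-R_A + 1.5R_B) = √10.55 ≈ 3.2481

3.2481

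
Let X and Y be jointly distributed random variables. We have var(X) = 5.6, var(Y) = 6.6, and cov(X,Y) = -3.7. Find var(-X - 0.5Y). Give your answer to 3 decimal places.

3.550

var(-X - 0.5Y) = (-1)²·var(X) + (-0.5)²·var(Y) + 2·(-1)·(-0.5)·cov(X,Y)
= 1·5.6 + 0.25·6.6 + 1·-3.7 = 3.55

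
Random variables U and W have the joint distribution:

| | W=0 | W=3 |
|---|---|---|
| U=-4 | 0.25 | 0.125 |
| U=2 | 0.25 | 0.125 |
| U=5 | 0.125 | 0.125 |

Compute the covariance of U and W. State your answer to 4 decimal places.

E[U] = 0.5,  E[W] = 1.125
E[UW] = 1.125
Cov(U,W) = E[UW] − E[U]E[W] = 1.125 − (0.5)(1.125) = 0.5625

0.5625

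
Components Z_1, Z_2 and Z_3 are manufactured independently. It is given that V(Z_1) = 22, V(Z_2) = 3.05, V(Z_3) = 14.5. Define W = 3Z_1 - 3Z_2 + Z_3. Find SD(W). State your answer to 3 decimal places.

15.490

By independence, V(W) = (3)²V(Z_1) + (-3)²V(Z_2) + (1)²V(Z_3)
= (3)²·22 + (-3)²·3.05 + (1)²·14.5 = 239.95
SD(W) = √239.95 ≈ 15.490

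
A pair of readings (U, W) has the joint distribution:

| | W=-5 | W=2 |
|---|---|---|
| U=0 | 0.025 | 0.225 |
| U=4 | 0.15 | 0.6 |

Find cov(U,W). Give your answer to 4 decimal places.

E[U] = 3,  E[W] = 0.775
E[UW] = 1.8
cov(U,W) = E[UW] − E[U]E[W] = 1.8 − (3)(0.775) = -0.525

-0.5250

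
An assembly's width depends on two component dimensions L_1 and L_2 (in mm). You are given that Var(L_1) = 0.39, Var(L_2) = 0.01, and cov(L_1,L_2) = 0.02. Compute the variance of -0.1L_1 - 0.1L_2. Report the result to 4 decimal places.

Var(-0.1L_1 - 0.1L_2) = (-0.1)²·Var(L_1) + (-0.1)²·Var(L_2) + 2·(-0.1)·(-0.1)·cov(L_1,L_2)
= 0.01·0.39 + 0.01·0.01 + 0.02·0.02 = 0.0044

0.0044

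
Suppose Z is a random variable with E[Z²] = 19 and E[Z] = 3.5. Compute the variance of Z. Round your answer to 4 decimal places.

6.7500

Var(Z) = 19 − (3.5)² = 6.75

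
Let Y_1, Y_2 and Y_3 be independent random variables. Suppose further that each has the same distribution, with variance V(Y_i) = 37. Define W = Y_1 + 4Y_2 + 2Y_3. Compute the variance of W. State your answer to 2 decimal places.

By independence, V(W) = (1)²V(Y_1) + (4)²V(Y_2) + (2)²V(Y_3)
= (1)²·37 + (4)²·37 + (2)²·37 = 777

777.00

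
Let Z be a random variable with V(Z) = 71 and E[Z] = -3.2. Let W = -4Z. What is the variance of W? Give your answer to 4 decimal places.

V(-4Z) = (-4)²·V(Z) = 16·71 = 1136

1136.0000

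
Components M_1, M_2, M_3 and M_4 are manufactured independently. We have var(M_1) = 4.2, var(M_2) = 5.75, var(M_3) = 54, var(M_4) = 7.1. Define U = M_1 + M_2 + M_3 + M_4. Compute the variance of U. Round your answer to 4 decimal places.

71.0500

By independence, var(U) = (1)²var(M_1) + (1)²var(M_2) + (1)²var(M_3) + (1)²var(M_4)
= (1)²·4.2 + (1)²·5.75 + (1)²·54 + (1)²·7.1 = 71.05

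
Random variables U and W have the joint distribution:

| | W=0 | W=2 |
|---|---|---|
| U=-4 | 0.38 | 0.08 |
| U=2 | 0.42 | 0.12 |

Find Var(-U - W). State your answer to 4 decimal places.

E[U] = -0.76,  E[W] = 0.4,  E[UW] = -0.16
Var(U) = 9.52 − (-0.76)² = 8.9424;  Var(W) = 0.8 − (0.4)² = 0.64
Cov(U,W) = -0.16 − (-0.76)(0.4) = 0.144
Var(-U - W) = (-1)²·8.9424 + (-1)²·0.64 + 2·(-1)·(-1)·0.144 = 9.8704

9.8704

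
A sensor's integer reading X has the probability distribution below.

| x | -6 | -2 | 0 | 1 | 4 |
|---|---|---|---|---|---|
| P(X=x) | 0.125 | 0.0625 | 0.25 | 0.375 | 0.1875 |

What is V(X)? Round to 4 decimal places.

8.0625

E[X] = (-6)(0.125) + (-2)(0.0625) + (0)(0.25) + (1)(0.375) + (4)(0.1875) = 0.25
E[X²] = (-6)²(0.125) + (-2)²(0.0625) + (0)²(0.25) + (1)²(0.375) + (4)²(0.1875) = 8.125
V(X) = E[X²] − (E[X])² = 8.125 − (0.25)² = 8.0625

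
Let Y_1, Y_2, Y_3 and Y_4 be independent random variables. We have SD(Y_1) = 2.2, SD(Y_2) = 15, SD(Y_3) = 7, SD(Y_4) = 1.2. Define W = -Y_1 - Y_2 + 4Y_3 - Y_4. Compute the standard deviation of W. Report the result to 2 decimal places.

31.86

var(Y_1) = 4.84, var(Y_2) = 225, var(Y_3) = 49, var(Y_4) = 1.44
By independence, var(W) = (-1)²var(Y_1) + (-1)²var(Y_2) + (4)²var(Y_3) + (-1)²var(Y_4)
= (-1)²·4.84 + (-1)²·225 + (4)²·49 + (-1)²·1.44 = 1015.28
SD(W) = √1015.28 ≈ 31.86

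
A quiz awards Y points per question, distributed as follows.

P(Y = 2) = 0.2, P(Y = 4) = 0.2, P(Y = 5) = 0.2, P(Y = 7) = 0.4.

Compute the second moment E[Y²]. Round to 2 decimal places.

E[Y²] = (2)²(0.2) + (4)²(0.2) + (5)²(0.2) + (7)²(0.4) = 28.6

28.60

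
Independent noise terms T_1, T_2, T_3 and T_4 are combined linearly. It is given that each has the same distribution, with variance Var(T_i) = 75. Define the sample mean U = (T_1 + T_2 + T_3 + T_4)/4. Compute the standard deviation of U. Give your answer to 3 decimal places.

4.330

By independence, Var(U) = (0.25)²Var(T_1) + (0.25)²Var(T_2) + (0.25)²Var(T_3) + (0.25)²Var(T_4)
= (0.25)²·75 + (0.25)²·75 + (0.25)²·75 + (0.25)²·75 = 18.75
σ(U) = √18.75 ≈ 4.330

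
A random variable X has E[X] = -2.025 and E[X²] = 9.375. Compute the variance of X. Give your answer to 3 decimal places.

Var(X) = 9.375 − (-2.025)² = 5.274375

5.274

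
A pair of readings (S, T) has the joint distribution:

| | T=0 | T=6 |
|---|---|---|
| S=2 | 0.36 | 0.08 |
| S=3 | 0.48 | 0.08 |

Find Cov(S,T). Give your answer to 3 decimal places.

E[S] = 2.56,  E[T] = 0.96
E[ST] = 2.4
Cov(S,T) = E[ST] − E[S]E[T] = 2.4 − (2.56)(0.96) = -0.0576

-0.058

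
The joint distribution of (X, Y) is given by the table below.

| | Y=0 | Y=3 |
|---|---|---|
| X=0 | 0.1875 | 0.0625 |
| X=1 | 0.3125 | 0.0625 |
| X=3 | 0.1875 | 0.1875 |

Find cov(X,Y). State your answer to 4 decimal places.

0.4688

E[X] = 1.5,  E[Y] = 0.9375
E[XY] = 1.875
cov(X,Y) = E[XY] − E[X]E[Y] = 1.875 − (1.5)(0.9375) = 0.46875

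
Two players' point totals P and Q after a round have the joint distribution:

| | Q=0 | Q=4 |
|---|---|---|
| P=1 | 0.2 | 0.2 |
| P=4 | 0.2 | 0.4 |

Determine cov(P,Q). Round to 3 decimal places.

0.480

E[P] = 2.8,  E[Q] = 2.4
E[PQ] = 7.2
cov(P,Q) = E[PQ] − E[P]E[Q] = 7.2 − (2.8)(2.4) = 0.48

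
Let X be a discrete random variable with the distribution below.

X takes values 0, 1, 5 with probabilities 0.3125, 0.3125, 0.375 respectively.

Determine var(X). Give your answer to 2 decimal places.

E[X] = (0)(0.3125) + (1)(0.3125) + (5)(0.375) = 2.1875
E[X²] = (0)²(0.3125) + (1)²(0.3125) + (5)²(0.375) = 9.6875
var(X) = E[X²] − (E[X])² = 9.6875 − (2.1875)² = 4.90234375

4.90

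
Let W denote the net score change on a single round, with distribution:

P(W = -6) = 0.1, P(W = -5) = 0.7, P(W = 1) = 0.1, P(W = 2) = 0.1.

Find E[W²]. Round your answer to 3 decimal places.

E[W²] = (-6)²(0.1) + (-5)²(0.7) + (1)²(0.1) + (2)²(0.1) = 21.6

21.600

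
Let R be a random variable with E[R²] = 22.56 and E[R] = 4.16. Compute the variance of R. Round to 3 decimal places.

Var(R) = 22.56 − (4.16)² = 5.2544

5.254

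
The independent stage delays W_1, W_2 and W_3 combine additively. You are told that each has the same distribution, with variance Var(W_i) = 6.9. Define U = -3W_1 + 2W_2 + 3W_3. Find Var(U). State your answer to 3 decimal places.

151.800

By independence, Var(U) = (-3)²Var(W_1) + (2)²Var(W_2) + (3)²Var(W_3)
= (-3)²·6.9 + (2)²·6.9 + (3)²·6.9 = 151.8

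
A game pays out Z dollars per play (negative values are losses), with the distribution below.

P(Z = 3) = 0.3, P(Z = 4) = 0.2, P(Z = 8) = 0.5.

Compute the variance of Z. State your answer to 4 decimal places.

5.4100

E[Z] = (3)(0.3) + (4)(0.2) + (8)(0.5) = 5.7
E[Z²] = (3)²(0.3) + (4)²(0.2) + (8)²(0.5) = 37.9
V(Z) = E[Z²] − (E[Z])² = 37.9 − (5.7)² = 5.41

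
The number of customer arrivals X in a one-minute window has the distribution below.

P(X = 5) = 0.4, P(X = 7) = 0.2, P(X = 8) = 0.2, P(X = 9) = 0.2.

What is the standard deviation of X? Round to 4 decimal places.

1.6000

E[X] = (5)(0.4) + (7)(0.2) + (8)(0.2) + (9)(0.2) = 6.8
E[X²] = (5)²(0.4) + (7)²(0.2) + (8)²(0.2) + (9)²(0.2) = 48.8
Var(X) = E[X²] − (E[X])² = 48.8 − (6.8)² = 2.56
SD(X) = √2.56 ≈ 1.6000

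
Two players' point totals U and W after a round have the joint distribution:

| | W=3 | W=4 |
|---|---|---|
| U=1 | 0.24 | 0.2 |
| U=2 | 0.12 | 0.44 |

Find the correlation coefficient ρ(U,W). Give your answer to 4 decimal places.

0.3425

E[U] = 1.56,  E[W] = 3.64
E[UW] = 5.76
Cov(U,W) = E[UW] − E[U]E[W] = 5.76 − (1.56)(3.64) = 0.0816
V(U) = 0.2464,  V(W) = 0.2304
ρ = 0.0816 / √(0.2464·0.2304) ≈ 0.3425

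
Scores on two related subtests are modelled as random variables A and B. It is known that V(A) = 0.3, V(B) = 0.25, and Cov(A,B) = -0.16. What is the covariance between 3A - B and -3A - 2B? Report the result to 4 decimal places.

-1.7200

Cov(3A - B, -3A - 2B) = (3)(-3)V(A) + (-1)(-2)V(B) + [(3)(-2) + (-1)(-3)]Cov(A,B)
= -9·0.3 + 2·0.25 + -3·-0.16 = -1.72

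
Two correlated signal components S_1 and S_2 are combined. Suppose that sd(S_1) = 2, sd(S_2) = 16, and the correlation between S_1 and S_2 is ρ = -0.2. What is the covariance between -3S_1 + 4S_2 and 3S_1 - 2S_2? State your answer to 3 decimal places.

V(S_1) = (2)² = 4;  V(S_2) = (16)² = 256
Cov(S_1,S_2) = ρ·sd(S_1)·sd(S_2) = -0.2·2·16 = -6.4
Cov(-3S_1 + 4S_2, 3S_1 - 2S_2) = (-3)(3)V(S_1) + (4)(-2)V(S_2) + [(-3)(-2) + (4)(3)]Cov(S_1,S_2)
= -9·4 + -8·256 + 18·-6.4 = -2199.2

-2199.200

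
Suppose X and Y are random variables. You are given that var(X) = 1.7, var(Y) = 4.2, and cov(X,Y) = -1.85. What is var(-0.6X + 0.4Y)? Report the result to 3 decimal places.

var(-0.6X + 0.4Y) = (-0.6)²·var(X) + (0.4)²·var(Y) + 2·(-0.6)·(0.4)·cov(X,Y)
= 0.36·1.7 + 0.16·4.2 + -0.48·-1.85 = 2.172

2.172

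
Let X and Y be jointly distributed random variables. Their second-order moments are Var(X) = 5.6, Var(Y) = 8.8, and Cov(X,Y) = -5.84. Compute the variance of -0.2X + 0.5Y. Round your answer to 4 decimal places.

3.5920

Var(-0.2X + 0.5Y) = (-0.2)²·Var(X) + (0.5)²·Var(Y) + 2·(-0.2)·(0.5)·Cov(X,Y)
= 0.04·5.6 + 0.25·8.8 + -0.2·-5.84 = 3.592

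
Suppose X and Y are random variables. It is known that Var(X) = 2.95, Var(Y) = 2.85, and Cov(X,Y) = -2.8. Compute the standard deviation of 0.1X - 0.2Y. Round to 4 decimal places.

Var(0.1X - 0.2Y) = (0.1)²·Var(X) + (-0.2)²·Var(Y) + 2·(0.1)·(-0.2)·Cov(X,Y)
= 0.01·2.95 + 0.04·2.85 + -0.04·-2.8 = 0.2555
SD(0.1X - 0.2Y) = √0.2555 ≈ 0.5055

0.5055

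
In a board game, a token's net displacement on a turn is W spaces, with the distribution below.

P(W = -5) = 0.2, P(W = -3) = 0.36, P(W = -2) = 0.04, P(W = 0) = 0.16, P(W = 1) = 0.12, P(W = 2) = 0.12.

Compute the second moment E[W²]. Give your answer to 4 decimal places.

9.0000

E[W²] = (-5)²(0.2) + (-3)²(0.36) + (-2)²(0.04) + (0)²(0.16) + (1)²(0.12) + (2)²(0.12) = 9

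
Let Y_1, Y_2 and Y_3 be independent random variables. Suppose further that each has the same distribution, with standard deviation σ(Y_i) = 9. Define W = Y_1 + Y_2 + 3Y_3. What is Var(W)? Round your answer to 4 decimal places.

891.0000

Var(Y_i) = (9)² = 81
By independence, Var(W) = (1)²Var(Y_1) + (1)²Var(Y_2) + (3)²Var(Y_3)
= (1)²·81 + (1)²·81 + (3)²·81 = 891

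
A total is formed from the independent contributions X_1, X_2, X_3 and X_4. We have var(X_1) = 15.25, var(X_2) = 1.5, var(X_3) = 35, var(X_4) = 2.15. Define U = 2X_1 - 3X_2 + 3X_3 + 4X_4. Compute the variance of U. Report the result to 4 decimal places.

423.9000

By independence, var(U) = (2)²var(X_1) + (-3)²var(X_2) + (3)²var(X_3) + (4)²var(X_4)
= (2)²·15.25 + (-3)²·1.5 + (3)²·35 + (4)²·2.15 = 423.9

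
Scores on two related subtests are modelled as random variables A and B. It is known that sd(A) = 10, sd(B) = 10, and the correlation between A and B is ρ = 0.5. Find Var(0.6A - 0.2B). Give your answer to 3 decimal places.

Var(A) = (10)² = 100;  Var(B) = (10)² = 100
cov(A,B) = ρ·sd(A)·sd(B) = 0.5·10·10 = 50
Var(0.6A - 0.2B) = (0.6)²·Var(A) + (-0.2)²·Var(B) + 2·(0.6)·(-0.2)·cov(A,B)
= 0.36·100 + 0.04·100 + -0.24·50 = 28

28.000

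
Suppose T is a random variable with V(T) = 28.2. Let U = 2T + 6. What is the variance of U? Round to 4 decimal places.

V(2T + 6) = (2)²·V(T) = 4·28.2 = 112.8

112.8000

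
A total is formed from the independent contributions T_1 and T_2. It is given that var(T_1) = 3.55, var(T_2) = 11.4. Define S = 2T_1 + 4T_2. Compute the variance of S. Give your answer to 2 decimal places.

196.60

By independence, var(S) = (2)²var(T_1) + (4)²var(T_2)
= (2)²·3.55 + (4)²·11.4 = 196.6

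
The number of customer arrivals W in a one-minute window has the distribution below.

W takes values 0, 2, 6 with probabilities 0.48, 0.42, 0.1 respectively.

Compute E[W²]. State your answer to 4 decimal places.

E[W²] = (0)²(0.48) + (2)²(0.42) + (6)²(0.1) = 5.28

5.2800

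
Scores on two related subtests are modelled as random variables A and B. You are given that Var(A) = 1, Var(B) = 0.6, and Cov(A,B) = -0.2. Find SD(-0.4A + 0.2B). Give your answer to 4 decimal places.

0.4648

Var(-0.4A + 0.2B) = (-0.4)²·Var(A) + (0.2)²·Var(B) + 2·(-0.4)·(0.2)·Cov(A,B)
= 0.16·1 + 0.04·0.6 + -0.16·-0.2 = 0.216
SD(-0.4A + 0.2B) = √0.216 ≈ 0.4648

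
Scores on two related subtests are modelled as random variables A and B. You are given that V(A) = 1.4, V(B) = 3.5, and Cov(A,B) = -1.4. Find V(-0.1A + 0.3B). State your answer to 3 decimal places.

0.413

V(-0.1A + 0.3B) = (-0.1)²·V(A) + (0.3)²·V(B) + 2·(-0.1)·(0.3)·Cov(A,B)
= 0.01·1.4 + 0.09·3.5 + -0.06·-1.4 = 0.413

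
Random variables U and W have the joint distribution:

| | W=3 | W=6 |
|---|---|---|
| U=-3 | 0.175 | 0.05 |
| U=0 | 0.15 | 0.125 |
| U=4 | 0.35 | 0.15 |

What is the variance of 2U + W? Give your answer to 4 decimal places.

E[U] = 1.325,  E[W] = 3.975,  E[UW] = 5.325
Var(U) = 10.025 − (1.325)² = 8.269375;  Var(W) = 17.775 − (3.975)² = 1.974375
Cov(U,W) = 5.325 − (1.325)(3.975) = 0.058125
Var(2U + W) = (2)²·8.269375 + (1)²·1.974375 + 2·(2)·(1)·0.058125 = 35.284375

35.2844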